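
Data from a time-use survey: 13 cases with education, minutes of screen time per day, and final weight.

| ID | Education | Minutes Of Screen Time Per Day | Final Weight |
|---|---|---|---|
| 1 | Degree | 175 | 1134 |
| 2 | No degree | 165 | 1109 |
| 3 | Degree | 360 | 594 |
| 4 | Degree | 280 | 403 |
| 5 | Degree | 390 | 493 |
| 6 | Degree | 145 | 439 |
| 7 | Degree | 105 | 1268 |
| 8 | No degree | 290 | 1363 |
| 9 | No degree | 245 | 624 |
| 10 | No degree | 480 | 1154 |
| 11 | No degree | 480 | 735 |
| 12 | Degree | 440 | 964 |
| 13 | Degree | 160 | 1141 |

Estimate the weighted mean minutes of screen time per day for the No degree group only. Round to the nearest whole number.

No degree rows: 2, 8, 9, 10, 11
Weighted sum = 165×1109 + 290×1363 + 245×624 + 480×1154 + 480×735
  = 182985 + 395270 + 152880 + 553920 + 352800 = 1637855
Sum of weights = 1109 + 1363 + 624 + 1154 + 735 = 4985
Weighted mean = 1637855 / 4985 = 328.55667

329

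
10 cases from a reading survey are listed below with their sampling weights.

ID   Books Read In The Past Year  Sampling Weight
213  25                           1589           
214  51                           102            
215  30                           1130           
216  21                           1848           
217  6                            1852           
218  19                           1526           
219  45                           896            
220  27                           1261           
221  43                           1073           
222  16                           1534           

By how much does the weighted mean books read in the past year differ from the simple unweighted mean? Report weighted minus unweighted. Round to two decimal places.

Unweighted sum = 283
Unweighted mean = 283 / 10 = 28.3
Weighted sum = 25×1589 + 51×102 + 30×1130 + 21×1848 + 6×1852 + 19×1526 + 45×896 + 27×1261 + 43×1073 + 16×1534
  = 39725 + 5202 + 33900 + 38808 + 11112 + 28994 + 40320 + 34047 + 46139 + 24544 = 302791
Sum of weights = 1589 + 102 + 1130 + 1848 + 1852 + 1526 + 896 + 1261 + 1073 + 1534 = 12811
Weighted mean = 302791 / 12811 = 23.635235
Difference (weighted minus unweighted) = -4.6647647

-4.66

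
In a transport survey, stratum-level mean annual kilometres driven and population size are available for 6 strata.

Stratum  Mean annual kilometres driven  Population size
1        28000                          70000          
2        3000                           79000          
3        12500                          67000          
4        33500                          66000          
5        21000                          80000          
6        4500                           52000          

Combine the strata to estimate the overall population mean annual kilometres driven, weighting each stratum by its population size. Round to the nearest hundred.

17300

Σ Nₕ·x̄ₕ = 28000×70000 + 3000×79000 + 12500×67000 + 33500×66000 + 21000×80000 + 4500×52000
  = 7159500000
Σ Nₕ = 70000 + 79000 + 67000 + 66000 + 80000 + 52000 = 414000
Overall mean = 7159500000 / 414000 = 17293.478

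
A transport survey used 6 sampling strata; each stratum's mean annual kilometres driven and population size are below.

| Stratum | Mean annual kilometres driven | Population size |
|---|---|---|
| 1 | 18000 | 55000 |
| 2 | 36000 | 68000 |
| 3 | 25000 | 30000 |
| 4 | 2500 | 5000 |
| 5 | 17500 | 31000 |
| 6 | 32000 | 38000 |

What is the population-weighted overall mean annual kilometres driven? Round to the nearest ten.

26250

Σ Nₕ·x̄ₕ = 18000×55000 + 36000×68000 + 25000×30000 + 2500×5000 + 17500×31000 + 32000×38000
  = 5959000000
Σ Nₕ = 55000 + 68000 + 30000 + 5000 + 31000 + 38000 = 227000
Overall mean = 5959000000 / 227000 = 26251.101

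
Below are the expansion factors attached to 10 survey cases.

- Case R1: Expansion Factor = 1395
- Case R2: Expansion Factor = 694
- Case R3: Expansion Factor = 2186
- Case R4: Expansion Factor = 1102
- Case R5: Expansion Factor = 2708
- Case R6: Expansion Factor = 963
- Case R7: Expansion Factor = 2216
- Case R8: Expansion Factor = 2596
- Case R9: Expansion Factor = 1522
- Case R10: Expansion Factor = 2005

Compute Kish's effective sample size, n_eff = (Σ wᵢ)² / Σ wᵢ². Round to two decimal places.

Σ wᵢ = 1395 + 694 + 2186 + 1102 + 2708 + 963 + 2216 + 2596 + 1522 + 2005 = 17387
Σ wᵢ² = 1946025 + 481636 + 4778596 + 1214404 + 7333264 + 927369 + 4910656 + 6739216 + 2316484 + 4020025 = 34667675
n_eff = 17387² / 34667675 = 302307769 / 34667675 = 8.7201628

8.72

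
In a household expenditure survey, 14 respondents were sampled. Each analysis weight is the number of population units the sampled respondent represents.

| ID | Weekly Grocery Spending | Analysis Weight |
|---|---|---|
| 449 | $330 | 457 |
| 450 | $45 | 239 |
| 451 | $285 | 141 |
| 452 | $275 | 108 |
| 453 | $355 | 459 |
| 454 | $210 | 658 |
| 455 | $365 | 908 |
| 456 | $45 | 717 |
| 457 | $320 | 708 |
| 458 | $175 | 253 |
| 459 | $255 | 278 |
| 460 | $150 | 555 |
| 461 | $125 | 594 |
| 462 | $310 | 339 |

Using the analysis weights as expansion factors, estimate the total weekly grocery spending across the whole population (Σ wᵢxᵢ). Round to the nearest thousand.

Weighted total = 1500575

1501000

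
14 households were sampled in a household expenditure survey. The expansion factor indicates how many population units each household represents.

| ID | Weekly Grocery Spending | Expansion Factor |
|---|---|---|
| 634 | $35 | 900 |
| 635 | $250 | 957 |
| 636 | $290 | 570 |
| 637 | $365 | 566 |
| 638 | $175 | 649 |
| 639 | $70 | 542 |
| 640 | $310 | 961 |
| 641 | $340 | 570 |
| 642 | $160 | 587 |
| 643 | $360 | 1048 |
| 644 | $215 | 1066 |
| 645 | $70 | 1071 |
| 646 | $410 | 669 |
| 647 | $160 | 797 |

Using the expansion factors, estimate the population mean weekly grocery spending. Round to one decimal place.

Weighted sum = 2463035
Sum of weights = 10953
Weighted mean = 2463035 / 10953 = 224.87309

224.9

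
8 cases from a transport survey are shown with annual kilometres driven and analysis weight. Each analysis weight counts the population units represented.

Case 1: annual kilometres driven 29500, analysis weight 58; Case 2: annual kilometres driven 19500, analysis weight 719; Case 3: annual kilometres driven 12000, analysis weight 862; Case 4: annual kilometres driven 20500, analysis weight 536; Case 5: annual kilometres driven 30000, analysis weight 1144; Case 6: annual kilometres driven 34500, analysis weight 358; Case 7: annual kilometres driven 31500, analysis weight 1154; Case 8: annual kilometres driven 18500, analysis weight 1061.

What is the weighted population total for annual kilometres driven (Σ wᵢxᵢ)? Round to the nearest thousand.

139714000

Weighted total = 29500×58 + 19500×719 + 12000×862 + 20500×536 + 30000×1144 + 34500×358 + 31500×1154 + 18500×1061
  = 1711000 + 14020500 + 10344000 + 10988000 + 34320000 + 12351000 + 36351000 + 19628500 = 139714000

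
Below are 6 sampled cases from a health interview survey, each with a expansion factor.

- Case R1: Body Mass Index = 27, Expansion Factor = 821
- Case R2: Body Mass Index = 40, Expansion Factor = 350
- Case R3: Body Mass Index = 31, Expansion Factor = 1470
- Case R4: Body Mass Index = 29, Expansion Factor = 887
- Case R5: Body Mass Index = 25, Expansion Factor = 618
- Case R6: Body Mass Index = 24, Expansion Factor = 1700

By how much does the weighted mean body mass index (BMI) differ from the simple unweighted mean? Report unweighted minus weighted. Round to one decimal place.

Unweighted sum = 176
Unweighted mean = 176 / 6 = 29.333333
Weighted sum = 163710
Sum of weights = 821 + 350 + 1470 + 887 + 618 + 1700 = 5846
Weighted mean = 163710 / 5846 = 28.003763
Difference (unweighted minus weighted) = 1.3295701

1.3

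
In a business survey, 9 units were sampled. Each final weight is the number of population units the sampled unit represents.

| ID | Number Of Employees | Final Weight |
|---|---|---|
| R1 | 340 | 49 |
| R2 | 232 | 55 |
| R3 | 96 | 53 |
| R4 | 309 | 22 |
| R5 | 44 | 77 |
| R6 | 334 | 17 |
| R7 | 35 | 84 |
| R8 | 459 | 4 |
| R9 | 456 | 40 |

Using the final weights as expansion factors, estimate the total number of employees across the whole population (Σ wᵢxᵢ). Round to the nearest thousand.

Weighted total = 340×49 + 232×55 + 96×53 + 309×22 + 44×77 + 334×17 + 35×84 + 459×4 + 456×40
  = 73388

73000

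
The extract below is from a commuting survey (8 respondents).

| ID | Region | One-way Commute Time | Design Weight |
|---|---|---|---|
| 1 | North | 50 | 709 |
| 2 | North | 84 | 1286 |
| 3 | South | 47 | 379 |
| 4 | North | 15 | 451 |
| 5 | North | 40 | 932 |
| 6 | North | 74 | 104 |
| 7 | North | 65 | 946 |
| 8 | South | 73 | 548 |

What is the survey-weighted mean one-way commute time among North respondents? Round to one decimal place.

North rows: 1, 2, 4, 5, 6, 7
Weighted sum = 50×709 + 84×1286 + 15×451 + 40×932 + 74×104 + 65×946
  = 35450 + 108024 + 6765 + 37280 + 7696 + 61490 = 256705
Sum of weights = 709 + 1286 + 451 + 932 + 104 + 946 = 4428
Weighted mean = 256705 / 4428 = 57.973126

58.0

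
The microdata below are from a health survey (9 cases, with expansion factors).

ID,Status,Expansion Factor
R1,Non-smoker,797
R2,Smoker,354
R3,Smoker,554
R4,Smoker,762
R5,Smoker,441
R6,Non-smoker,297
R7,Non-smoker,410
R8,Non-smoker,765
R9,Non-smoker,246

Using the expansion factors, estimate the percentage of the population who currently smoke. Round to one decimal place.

Sum of weights for 'Smoker' = 354 + 554 + 762 + 441 = 2111
Total weight = 4626
Weighted proportion = 2111 / 4626 = 0.45633377 → 45.633377%

45.6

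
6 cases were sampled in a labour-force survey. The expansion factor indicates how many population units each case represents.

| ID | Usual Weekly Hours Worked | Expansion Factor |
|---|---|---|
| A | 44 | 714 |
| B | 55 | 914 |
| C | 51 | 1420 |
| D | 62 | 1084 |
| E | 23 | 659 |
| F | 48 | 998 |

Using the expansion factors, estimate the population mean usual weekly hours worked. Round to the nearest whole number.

Weighted sum = 44×714 + 55×914 + 51×1420 + 62×1084 + 23×659 + 48×998
  = 284375
Sum of weights = 714 + 914 + 1420 + 1084 + 659 + 998 = 5789
Weighted mean = 284375 / 5789 = 49.123337

49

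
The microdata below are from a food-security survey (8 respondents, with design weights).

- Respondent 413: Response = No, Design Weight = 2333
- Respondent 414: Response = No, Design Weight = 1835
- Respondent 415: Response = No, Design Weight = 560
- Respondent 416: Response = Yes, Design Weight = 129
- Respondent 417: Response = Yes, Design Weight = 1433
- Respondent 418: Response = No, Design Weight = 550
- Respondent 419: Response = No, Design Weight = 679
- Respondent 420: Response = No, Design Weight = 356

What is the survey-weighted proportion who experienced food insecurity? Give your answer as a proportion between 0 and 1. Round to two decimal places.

0.20

Sum of weights for 'Yes' = 129 + 1433 = 1562
Total weight = 7875
Weighted proportion = 1562 / 7875 = 0.19834921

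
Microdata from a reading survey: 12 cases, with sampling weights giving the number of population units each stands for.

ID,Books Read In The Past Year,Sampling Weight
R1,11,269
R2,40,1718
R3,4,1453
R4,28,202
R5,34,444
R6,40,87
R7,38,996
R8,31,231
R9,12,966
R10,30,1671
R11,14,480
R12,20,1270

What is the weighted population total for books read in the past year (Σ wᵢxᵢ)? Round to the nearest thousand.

Weighted total = 11×269 + 40×1718 + 4×1453 + 28×202 + 34×444 + 40×87 + 38×996 + 31×231 + 12×966 + 30×1671 + 14×480 + 20×1270
  = 2959 + 68720 + 5812 + 5656 + 15096 + 3480 + 37848 + 7161 + 11592 + 50130 + 6720 + 25400 = 240574

241000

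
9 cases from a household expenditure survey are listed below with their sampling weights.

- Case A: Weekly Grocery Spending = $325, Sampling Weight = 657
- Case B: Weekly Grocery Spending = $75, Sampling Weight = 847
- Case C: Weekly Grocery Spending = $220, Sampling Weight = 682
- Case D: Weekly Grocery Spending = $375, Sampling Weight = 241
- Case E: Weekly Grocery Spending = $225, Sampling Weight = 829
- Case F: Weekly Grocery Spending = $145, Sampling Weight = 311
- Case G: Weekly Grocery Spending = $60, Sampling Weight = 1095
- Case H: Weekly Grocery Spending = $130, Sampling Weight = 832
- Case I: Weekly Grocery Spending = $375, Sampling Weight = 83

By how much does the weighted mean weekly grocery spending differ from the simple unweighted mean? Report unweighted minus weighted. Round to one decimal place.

43.4

Unweighted sum = 1930
Unweighted mean = 1930 / 9 = 214.44444
Weighted sum = 325×657 + 75×847 + 220×682 + 375×241 + 225×829 + 145×311 + 60×1095 + 130×832 + 375×83
  = 213525 + 63525 + 150040 + 90375 + 186525 + 45095 + 65700 + 108160 + 31125 = 954070
Sum of weights = 657 + 847 + 682 + 241 + 829 + 311 + 1095 + 832 + 83 = 5577
Weighted mean = 954070 / 5577 = 171.07226
Difference (unweighted minus weighted) = 43.372183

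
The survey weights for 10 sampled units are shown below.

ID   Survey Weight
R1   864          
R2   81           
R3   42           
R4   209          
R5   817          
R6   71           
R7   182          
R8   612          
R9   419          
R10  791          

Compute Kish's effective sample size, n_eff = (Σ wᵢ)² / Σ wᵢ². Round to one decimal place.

6.2

Σ wᵢ = 864 + 81 + 42 + 209 + 817 + 71 + 182 + 612 + 419 + 791 = 4088
Σ wᵢ² = 746496 + 6561 + 1764 + 43681 + 667489 + 5041 + 33124 + 374544 + 175561 + 625681 = 2679942
n_eff = 4088² / 2679942 = 16711744 / 2679942 = 6.2358603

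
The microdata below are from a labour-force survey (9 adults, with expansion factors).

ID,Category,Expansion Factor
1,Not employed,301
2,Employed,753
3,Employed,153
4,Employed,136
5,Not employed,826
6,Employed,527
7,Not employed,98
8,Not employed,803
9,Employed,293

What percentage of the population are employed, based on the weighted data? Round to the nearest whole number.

48

Sum of weights for 'Employed' = 753 + 153 + 136 + 527 + 293 = 1862
Total weight = 301 + 753 + 153 + 136 + 826 + 527 + 98 + 803 + 293 = 3890
Weighted proportion = 1862 / 3890 = 0.47866324 → 47.866324%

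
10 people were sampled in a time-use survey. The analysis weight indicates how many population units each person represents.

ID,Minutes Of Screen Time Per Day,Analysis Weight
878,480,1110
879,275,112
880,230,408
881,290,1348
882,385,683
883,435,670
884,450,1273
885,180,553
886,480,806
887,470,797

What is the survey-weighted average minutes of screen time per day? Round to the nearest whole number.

Weighted sum = 480×1110 + 275×112 + 230×408 + 290×1348 + 385×683 + 435×670 + 450×1273 + 180×553 + 480×806 + 470×797
  = 532800 + 30800 + 93840 + 390920 + 262955 + 291450 + 572850 + 99540 + 386880 + 374590 = 3036625
Sum of weights = 1110 + 112 + 408 + 1348 + 683 + 670 + 1273 + 553 + 806 + 797 = 7760
Weighted mean = 3036625 / 7760 = 391.31765

391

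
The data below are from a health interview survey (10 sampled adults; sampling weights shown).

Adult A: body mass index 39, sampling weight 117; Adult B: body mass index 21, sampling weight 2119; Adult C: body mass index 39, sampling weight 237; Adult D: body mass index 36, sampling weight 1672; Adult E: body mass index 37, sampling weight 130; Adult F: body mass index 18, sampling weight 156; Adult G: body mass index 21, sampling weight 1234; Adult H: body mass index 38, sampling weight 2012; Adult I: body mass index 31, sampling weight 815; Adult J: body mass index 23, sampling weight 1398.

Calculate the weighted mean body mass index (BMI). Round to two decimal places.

Weighted sum = 39×117 + 21×2119 + 39×237 + 36×1672 + 37×130 + 18×156 + 21×1234 + 38×2012 + 31×815 + 23×1398
  = 4563 + 44499 + 9243 + 60192 + 4810 + 2808 + 25914 + 76456 + 25265 + 32154 = 285904
Sum of weights = 117 + 2119 + 237 + 1672 + 130 + 156 + 1234 + 2012 + 815 + 1398 = 9890
Weighted mean = 285904 / 9890 = 28.908392

28.91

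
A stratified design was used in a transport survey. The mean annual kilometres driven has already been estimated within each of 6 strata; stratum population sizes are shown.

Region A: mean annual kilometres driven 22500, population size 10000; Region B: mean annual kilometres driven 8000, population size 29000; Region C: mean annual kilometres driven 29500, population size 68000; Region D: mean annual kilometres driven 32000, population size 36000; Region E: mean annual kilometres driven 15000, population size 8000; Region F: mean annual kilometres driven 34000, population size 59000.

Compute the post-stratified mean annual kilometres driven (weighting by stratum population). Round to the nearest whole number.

27338

Σ Nₕ·x̄ₕ = 22500×10000 + 8000×29000 + 29500×68000 + 32000×36000 + 15000×8000 + 34000×59000
  = 225000000 + 232000000 + 2006000000 + 1152000000 + 120000000 + 2006000000 = 5741000000
Σ Nₕ = 10000 + 29000 + 68000 + 36000 + 8000 + 59000 = 210000
Overall mean = 5741000000 / 210000 = 27338.095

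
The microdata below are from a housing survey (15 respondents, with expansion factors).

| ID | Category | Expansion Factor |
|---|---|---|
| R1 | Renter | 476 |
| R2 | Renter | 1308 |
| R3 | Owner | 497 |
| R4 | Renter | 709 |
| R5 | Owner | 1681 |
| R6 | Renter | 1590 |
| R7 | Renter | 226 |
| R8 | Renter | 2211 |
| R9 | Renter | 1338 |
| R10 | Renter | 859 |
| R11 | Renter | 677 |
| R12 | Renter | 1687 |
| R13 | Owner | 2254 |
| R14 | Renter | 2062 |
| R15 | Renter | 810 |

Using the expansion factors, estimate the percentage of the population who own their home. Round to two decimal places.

24.11

Sum of weights for 'Owner' = 497 + 1681 + 2254 = 4432
Total weight = 18385
Weighted proportion = 4432 / 18385 = 0.24106609 → 24.106609%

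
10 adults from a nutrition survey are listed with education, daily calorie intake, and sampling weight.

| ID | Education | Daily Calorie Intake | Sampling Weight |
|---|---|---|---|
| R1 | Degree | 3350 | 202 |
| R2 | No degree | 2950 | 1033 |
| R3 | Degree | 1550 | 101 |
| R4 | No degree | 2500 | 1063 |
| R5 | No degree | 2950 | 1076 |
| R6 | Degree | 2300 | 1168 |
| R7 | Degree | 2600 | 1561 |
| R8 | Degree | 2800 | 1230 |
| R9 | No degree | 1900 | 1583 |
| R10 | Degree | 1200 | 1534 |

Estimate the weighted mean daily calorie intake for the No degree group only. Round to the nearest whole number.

2500

No degree rows: R2, R4, R5, R9
Weighted sum = 2950×1033 + 2500×1063 + 2950×1076 + 1900×1583
  = 3047350 + 2657500 + 3174200 + 3007700 = 11886750
Sum of weights = 1033 + 1063 + 1076 + 1583 = 4755
Weighted mean = 11886750 / 4755 = 2499.8423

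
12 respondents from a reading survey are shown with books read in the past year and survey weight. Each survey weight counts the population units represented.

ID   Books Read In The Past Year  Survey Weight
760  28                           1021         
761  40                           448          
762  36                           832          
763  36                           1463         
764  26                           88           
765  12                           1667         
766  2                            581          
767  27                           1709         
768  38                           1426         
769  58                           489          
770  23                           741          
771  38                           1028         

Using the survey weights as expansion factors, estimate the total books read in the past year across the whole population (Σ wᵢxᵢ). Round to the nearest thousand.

337000

Weighted total = 28×1021 + 40×448 + 36×832 + 36×1463 + 26×88 + 12×1667 + 2×581 + 27×1709 + 38×1426 + 58×489 + 23×741 + 38×1028
  = 28588 + 17920 + 29952 + 52668 + 2288 + 20004 + 1162 + 46143 + 54188 + 28362 + 17043 + 39064 = 337382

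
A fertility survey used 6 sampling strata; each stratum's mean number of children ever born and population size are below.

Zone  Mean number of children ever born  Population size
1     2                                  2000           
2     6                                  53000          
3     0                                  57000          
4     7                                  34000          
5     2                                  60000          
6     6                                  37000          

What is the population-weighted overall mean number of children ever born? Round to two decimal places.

Σ Nₕ·x̄ₕ = 2×2000 + 6×53000 + 0×57000 + 7×34000 + 2×60000 + 6×37000
  = 4000 + 318000 + 0 + 238000 + 120000 + 222000 = 902000
Σ Nₕ = 2000 + 53000 + 57000 + 34000 + 60000 + 37000 = 243000
Overall mean = 902000 / 243000 = 3.7119342

3.71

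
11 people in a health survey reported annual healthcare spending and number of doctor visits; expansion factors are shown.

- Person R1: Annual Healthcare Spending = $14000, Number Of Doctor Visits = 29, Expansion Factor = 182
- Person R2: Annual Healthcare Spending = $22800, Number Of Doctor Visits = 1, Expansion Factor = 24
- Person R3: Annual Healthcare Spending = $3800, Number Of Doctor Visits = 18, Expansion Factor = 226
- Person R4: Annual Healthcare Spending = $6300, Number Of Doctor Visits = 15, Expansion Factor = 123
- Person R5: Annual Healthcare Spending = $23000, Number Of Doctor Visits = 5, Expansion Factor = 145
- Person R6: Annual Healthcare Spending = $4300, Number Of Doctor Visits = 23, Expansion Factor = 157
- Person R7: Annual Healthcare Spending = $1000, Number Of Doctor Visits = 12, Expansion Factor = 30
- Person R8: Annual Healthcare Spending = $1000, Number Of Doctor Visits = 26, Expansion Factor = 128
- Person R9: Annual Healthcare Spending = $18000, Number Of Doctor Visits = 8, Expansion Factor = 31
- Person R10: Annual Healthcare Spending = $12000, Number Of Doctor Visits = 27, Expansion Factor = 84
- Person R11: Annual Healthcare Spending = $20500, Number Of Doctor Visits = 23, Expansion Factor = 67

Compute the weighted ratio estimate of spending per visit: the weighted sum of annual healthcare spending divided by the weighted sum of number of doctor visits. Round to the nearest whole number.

508

Σ wᵢ·y = 14000×182 + 22800×24 + 3800×226 + 6300×123 + 23000×145 + 4300×157 + 1000×30 + 1000×128 + 18000×31 + 12000×84 + 20500×67
  = 2548000 + 547200 + 858800 + 774900 + 3335000 + 675100 + 30000 + 128000 + 558000 + 1008000 + 1373500 = 11836500
Σ wᵢ·x = 29×182 + 1×24 + 18×226 + 15×123 + 5×145 + 23×157 + 12×30 + 26×128 + 8×31 + 27×84 + 23×67
  = 5278 + 24 + 4068 + 1845 + 725 + 3611 + 360 + 3328 + 248 + 2268 + 1541 = 23296
Ratio = 11836500 / 23296 = 508.09152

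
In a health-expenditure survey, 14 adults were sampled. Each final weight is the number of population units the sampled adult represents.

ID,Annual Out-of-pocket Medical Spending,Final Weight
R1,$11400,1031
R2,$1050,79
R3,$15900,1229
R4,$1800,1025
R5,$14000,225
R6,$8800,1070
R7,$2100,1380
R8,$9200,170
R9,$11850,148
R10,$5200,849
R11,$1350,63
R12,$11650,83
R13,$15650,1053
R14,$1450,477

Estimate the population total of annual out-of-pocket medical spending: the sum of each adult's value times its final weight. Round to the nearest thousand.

Weighted total = 74642150

74642000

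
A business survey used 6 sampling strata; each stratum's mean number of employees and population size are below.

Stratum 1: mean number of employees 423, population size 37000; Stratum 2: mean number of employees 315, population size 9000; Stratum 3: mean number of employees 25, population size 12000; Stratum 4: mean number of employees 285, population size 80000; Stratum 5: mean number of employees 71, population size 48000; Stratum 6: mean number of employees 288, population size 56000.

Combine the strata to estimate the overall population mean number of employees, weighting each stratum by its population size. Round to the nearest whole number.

Σ Nₕ·x̄ₕ = 423×37000 + 315×9000 + 25×12000 + 285×80000 + 71×48000 + 288×56000
  = 61122000
Σ Nₕ = 37000 + 9000 + 12000 + 80000 + 48000 + 56000 = 242000
Overall mean = 61122000 / 242000 = 252.57025

253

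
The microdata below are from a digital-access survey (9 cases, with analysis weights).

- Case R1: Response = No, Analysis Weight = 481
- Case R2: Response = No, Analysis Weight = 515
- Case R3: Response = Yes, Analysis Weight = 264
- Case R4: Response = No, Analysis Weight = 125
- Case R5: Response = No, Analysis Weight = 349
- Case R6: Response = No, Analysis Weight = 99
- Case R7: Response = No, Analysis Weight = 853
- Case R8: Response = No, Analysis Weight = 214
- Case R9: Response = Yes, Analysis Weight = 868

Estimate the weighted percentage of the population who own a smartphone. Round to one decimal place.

Sum of weights for 'Yes' = 264 + 868 = 1132
Total weight = 481 + 515 + 264 + 125 + 349 + 99 + 853 + 214 + 868 = 3768
Weighted proportion = 1132 / 3768 = 0.30042463 → 30.042463%

30.0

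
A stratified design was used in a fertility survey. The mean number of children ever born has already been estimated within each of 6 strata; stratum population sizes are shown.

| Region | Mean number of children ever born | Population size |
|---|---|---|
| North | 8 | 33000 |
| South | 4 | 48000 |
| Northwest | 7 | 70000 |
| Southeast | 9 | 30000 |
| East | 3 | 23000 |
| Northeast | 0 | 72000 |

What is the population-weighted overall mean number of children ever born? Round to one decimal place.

Σ Nₕ·x̄ₕ = 8×33000 + 4×48000 + 7×70000 + 9×30000 + 3×23000 + 0×72000
  = 264000 + 192000 + 490000 + 270000 + 69000 + 0 = 1285000
Σ Nₕ = 33000 + 48000 + 70000 + 30000 + 23000 + 72000 = 276000
Overall mean = 1285000 / 276000 = 4.6557971

4.7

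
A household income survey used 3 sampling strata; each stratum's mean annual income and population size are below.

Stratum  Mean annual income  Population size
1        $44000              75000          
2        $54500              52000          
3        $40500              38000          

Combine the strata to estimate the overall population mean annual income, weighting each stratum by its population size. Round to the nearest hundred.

46500

Σ Nₕ·x̄ₕ = 44000×75000 + 54500×52000 + 40500×38000
  = 7673000000
Σ Nₕ = 75000 + 52000 + 38000 = 165000
Overall mean = 7673000000 / 165000 = 46503.03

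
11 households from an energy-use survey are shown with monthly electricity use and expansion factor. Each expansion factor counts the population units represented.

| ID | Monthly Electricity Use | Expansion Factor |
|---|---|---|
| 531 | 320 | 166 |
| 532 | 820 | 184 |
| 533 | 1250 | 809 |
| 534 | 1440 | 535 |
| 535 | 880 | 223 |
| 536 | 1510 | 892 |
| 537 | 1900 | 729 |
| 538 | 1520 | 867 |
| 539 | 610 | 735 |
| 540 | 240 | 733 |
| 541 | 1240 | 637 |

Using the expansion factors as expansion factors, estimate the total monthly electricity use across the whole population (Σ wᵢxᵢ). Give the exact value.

7645900

Weighted total = 320×166 + 820×184 + 1250×809 + 1440×535 + 880×223 + 1510×892 + 1900×729 + 1520×867 + 610×735 + 240×733 + 1240×637
  = 53120 + 150880 + 1011250 + 770400 + 196240 + 1346920 + 1385100 + 1317840 + 448350 + 175920 + 789880 = 7645900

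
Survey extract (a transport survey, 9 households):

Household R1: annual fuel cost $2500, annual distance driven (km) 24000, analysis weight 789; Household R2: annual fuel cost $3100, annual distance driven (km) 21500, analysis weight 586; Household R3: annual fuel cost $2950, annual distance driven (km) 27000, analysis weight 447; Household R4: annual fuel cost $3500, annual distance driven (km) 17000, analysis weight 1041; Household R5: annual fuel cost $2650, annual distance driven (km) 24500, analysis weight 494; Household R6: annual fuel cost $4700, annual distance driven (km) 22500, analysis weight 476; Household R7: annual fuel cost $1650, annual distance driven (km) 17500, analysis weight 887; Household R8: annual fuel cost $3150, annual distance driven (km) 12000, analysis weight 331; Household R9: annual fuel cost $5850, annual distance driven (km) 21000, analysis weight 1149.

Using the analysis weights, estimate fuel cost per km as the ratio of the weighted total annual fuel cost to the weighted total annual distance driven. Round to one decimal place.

Σ wᵢ·y = 2500×789 + 3100×586 + 2950×447 + 3500×1041 + 2650×494 + 4700×476 + 1650×887 + 3150×331 + 5850×1149
  = 21525400
Σ wᵢ·x = 127737500
Ratio = 21525400 / 127737500 = 0.16851277

0.2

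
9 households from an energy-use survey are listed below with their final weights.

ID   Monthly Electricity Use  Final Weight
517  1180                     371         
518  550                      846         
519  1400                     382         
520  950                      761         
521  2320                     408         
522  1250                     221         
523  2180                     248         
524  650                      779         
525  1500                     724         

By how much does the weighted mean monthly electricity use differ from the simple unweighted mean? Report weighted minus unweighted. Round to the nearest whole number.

-167

Unweighted sum = 11980
Unweighted mean = 11980 / 9 = 1331.1111
Weighted sum = 1180×371 + 550×846 + 1400×382 + 950×761 + 2320×408 + 1250×221 + 2180×248 + 650×779 + 1500×724
  = 437780 + 465300 + 534800 + 722950 + 946560 + 276250 + 540640 + 506350 + 1086000 = 5516630
Sum of weights = 371 + 846 + 382 + 761 + 408 + 221 + 248 + 779 + 724 = 4740
Weighted mean = 5516630 / 4740 = 1163.846
Difference (weighted minus unweighted) = -167.26512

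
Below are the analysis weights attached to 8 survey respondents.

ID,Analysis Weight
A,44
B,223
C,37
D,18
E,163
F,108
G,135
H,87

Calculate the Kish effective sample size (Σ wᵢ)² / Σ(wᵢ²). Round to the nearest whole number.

6

Σ wᵢ = 44 + 223 + 37 + 18 + 163 + 108 + 135 + 87 = 815
Σ wᵢ² = 1936 + 49729 + 1369 + 324 + 26569 + 11664 + 18225 + 7569 = 117385
n_eff = 815² / 117385 = 664225 / 117385 = 5.6585168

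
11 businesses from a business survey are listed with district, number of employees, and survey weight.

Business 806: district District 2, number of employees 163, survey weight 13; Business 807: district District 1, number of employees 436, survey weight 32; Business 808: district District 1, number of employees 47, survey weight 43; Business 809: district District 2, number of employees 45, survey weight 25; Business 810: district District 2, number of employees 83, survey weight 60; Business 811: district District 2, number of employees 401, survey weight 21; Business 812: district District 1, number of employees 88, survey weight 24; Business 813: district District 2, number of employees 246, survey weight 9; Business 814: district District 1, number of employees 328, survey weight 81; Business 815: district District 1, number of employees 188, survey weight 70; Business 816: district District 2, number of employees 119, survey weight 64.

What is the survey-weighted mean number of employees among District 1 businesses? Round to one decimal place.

District 1 rows: 807, 808, 812, 814, 815
Weighted sum = 57813
Sum of weights = 32 + 43 + 24 + 81 + 70 = 250
Weighted mean = 57813 / 250 = 231.252

231.3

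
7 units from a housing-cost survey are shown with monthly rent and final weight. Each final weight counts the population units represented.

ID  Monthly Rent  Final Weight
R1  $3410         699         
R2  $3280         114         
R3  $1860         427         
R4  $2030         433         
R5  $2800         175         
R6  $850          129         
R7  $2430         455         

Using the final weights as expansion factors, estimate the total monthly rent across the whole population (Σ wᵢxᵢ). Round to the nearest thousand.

Weighted total = 6136020

6136000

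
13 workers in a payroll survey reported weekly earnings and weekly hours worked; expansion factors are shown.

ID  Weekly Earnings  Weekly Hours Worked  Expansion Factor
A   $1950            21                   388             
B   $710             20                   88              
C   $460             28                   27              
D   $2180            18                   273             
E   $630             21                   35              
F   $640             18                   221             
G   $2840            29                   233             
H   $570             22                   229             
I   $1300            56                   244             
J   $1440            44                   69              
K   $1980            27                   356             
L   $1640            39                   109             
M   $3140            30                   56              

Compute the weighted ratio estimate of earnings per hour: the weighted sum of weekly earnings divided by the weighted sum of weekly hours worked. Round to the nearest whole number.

Σ wᵢ·y = 3858420
Σ wᵢ·x = 64329
Ratio = 3858420 / 64329 = 59.97948

60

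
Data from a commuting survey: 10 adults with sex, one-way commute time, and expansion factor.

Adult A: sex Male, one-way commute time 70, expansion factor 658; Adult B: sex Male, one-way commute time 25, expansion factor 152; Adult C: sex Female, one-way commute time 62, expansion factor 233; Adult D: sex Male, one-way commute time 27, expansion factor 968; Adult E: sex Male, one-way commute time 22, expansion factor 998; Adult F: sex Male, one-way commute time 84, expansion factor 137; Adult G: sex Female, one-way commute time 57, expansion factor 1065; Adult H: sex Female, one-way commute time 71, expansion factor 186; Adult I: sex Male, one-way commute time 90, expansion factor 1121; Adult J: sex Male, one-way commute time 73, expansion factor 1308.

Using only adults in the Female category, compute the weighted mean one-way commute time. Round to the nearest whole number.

Female rows: C, G, H
Weighted sum = 62×233 + 57×1065 + 71×186
  = 88357
Sum of weights = 233 + 1065 + 186 = 1484
Weighted mean = 88357 / 1484 = 59.539757

60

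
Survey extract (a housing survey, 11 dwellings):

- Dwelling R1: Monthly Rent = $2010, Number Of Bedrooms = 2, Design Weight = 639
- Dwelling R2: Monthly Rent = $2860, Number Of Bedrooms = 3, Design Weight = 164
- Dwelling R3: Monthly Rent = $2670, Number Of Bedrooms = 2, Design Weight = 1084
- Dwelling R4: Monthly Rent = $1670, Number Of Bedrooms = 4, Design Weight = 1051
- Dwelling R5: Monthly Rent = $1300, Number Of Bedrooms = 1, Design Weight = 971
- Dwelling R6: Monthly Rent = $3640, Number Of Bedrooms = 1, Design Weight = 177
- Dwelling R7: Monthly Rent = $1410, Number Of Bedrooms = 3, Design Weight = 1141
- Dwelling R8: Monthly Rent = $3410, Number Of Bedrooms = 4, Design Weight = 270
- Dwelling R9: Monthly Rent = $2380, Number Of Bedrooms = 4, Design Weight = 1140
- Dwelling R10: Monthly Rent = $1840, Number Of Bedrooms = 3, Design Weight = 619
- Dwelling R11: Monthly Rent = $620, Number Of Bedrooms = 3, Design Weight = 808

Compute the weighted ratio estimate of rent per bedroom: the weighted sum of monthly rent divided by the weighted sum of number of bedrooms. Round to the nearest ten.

Σ wᵢ·y = 2010×639 + 2860×164 + 2670×1084 + 1670×1051 + 1300×971 + 3640×177 + 1410×1141 + 3410×270 + 2380×1140 + 1840×619 + 620×808
  = 1284390 + 469040 + 2894280 + 1755170 + 1262300 + 644280 + 1608810 + 920700 + 2713200 + 1138960 + 500960 = 15192090
Σ wᵢ·x = 2×639 + 3×164 + 2×1084 + 4×1051 + 1×971 + 1×177 + 3×1141 + 4×270 + 4×1140 + 3×619 + 3×808
  = 22634
Ratio = 15192090 / 22634 = 671.20659

670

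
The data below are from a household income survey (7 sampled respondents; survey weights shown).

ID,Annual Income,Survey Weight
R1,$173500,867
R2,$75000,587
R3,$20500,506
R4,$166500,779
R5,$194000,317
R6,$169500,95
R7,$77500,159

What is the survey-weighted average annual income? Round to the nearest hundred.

128200

Weighted sum = 173500×867 + 75000×587 + 20500×506 + 166500×779 + 194000×317 + 169500×95 + 77500×159
  = 150424500 + 44025000 + 10373000 + 129703500 + 61498000 + 16102500 + 12322500 = 424449000
Sum of weights = 867 + 587 + 506 + 779 + 317 + 95 + 159 = 3310
Weighted mean = 424449000 / 3310 = 128232.33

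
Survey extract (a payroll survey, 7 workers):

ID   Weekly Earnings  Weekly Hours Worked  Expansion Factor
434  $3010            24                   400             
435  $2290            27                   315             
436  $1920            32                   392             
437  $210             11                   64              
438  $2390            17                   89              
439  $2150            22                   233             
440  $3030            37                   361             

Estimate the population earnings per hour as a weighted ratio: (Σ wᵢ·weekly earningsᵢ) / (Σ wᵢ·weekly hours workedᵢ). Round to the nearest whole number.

88

Σ wᵢ·y = 4498920
Σ wᵢ·x = 51349
Ratio = 4498920 / 51349 = 87.614559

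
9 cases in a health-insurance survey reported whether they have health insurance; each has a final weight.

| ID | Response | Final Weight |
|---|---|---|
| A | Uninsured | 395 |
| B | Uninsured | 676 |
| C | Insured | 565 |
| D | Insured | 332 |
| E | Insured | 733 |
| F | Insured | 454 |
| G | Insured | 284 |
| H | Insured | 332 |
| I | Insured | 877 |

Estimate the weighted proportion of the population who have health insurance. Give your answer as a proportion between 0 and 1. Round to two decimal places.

Sum of weights for 'Insured' = 565 + 332 + 733 + 454 + 284 + 332 + 877 = 3577
Total weight = 4648
Weighted proportion = 3577 / 4648 = 0.76957831

0.77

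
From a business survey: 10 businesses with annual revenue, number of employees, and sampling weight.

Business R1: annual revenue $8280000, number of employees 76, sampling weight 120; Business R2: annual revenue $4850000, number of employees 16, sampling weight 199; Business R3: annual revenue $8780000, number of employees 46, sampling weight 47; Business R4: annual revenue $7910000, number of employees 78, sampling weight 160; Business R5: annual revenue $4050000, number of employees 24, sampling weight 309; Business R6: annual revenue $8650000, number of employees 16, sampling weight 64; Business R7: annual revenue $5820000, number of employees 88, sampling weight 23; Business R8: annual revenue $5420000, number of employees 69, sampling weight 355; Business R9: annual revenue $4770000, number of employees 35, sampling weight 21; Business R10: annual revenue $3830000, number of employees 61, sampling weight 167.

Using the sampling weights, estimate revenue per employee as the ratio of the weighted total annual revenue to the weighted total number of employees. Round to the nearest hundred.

Σ wᵢ·y = 8280000×120 + 4850000×199 + 8780000×47 + 7910000×160 + 4050000×309 + 8650000×64 + 5820000×23 + 5420000×355 + 4770000×21 + 3830000×167
  = 993600000 + 965150000 + 412660000 + 1265600000 + 1251450000 + 553600000 + 133860000 + 1924100000 + 100170000 + 639610000 = 8239800000
Σ wᵢ·x = 76×120 + 16×199 + 46×47 + 78×160 + 24×309 + 16×64 + 88×23 + 69×355 + 35×21 + 61×167
  = 72827
Ratio = 8239800000 / 72827 = 113142.1

113100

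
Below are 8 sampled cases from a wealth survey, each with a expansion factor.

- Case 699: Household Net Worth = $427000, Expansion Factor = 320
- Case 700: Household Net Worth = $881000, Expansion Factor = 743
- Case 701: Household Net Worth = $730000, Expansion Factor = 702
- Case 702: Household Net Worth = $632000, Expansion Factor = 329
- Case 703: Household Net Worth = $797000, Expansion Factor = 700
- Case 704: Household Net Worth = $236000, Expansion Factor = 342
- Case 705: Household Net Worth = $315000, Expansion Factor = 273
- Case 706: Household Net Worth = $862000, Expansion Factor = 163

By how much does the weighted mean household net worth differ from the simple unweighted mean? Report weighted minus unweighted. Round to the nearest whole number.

55376

Unweighted sum = 427000 + 881000 + 730000 + 632000 + 797000 + 236000 + 315000 + 862000 = 4880000
Unweighted mean = 4880000 / 8 = 610000
Weighted sum = 427000×320 + 881000×743 + 730000×702 + 632000×329 + 797000×700 + 236000×342 + 315000×273 + 862000×163
  = 2376724000
Sum of weights = 320 + 743 + 702 + 329 + 700 + 342 + 273 + 163 = 3572
Weighted mean = 2376724000 / 3572 = 665376.26
Difference (weighted minus unweighted) = 55376.26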